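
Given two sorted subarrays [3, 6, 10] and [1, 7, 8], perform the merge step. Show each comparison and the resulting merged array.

Merging process:

Compare 3 vs 1: take 1 from right. Merged: [1]
Compare 3 vs 7: take 3 from left. Merged: [1, 3]
Compare 6 vs 7: take 6 from left. Merged: [1, 3, 6]
Compare 10 vs 7: take 7 from right. Merged: [1, 3, 6, 7]
Compare 10 vs 8: take 8 from right. Merged: [1, 3, 6, 7, 8]
Append remaining from left: [10]. Merged: [1, 3, 6, 7, 8, 10]

Final merged array: [1, 3, 6, 7, 8, 10]
Total comparisons: 5

The merged array is [1, 3, 6, 7, 8, 10], requiring 5 comparisons. The merge step runs in O(n) time where n is the total number of elements.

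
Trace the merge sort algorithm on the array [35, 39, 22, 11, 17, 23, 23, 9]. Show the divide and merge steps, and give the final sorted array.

Merge sort trace:

Split: [35, 39, 22, 11, 17, 23, 23, 9] -> [35, 39, 22, 11] and [17, 23, 23, 9]
  Split: [35, 39, 22, 11] -> [35, 39] and [22, 11]
    Split: [35, 39] -> [35] and [39]
    Merge: [35] + [39] -> [35, 39]
    Split: [22, 11] -> [22] and [11]
    Merge: [22] + [11] -> [11, 22]
  Merge: [35, 39] + [11, 22] -> [11, 22, 35, 39]
  Split: [17, 23, 23, 9] -> [17, 23] and [23, 9]
    Split: [17, 23] -> [17] and [23]
    Merge: [17] + [23] -> [17, 23]
    Split: [23, 9] -> [23] and [9]
    Merge: [23] + [9] -> [9, 23]
  Merge: [17, 23] + [9, 23] -> [9, 17, 23, 23]
Merge: [11, 22, 35, 39] + [9, 17, 23, 23] -> [9, 11, 17, 22, 23, 23, 35, 39]

Final sorted array: [9, 11, 17, 22, 23, 23, 35, 39]

The merge sort proceeds by recursively splitting the array and merging sorted halves.
After all merges, the sorted array is [9, 11, 17, 22, 23, 23, 35, 39].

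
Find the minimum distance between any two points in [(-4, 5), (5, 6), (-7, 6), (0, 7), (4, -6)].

Computing all pairwise distances among 5 points:

d((-4, 5), (5, 6)) = 9.0554
d((-4, 5), (-7, 6)) = 3.1623 <-- minimum
d((-4, 5), (0, 7)) = 4.4721
d((-4, 5), (4, -6)) = 13.6015
d((5, 6), (-7, 6)) = 12.0
d((5, 6), (0, 7)) = 5.099
d((5, 6), (4, -6)) = 12.0416
d((-7, 6), (0, 7)) = 7.0711
d((-7, 6), (4, -6)) = 16.2788
d((0, 7), (4, -6)) = 13.6015

Closest pair: (-4, 5) and (-7, 6) with distance 3.1623

The closest pair is (-4, 5) and (-7, 6) with Euclidean distance 3.1623. For 5 points, brute-force pairwise comparison is shown above. For large n, the divide-and-conquer algorithm (sort by x, recurse on halves, check the dividing strip) achieves O(n log n).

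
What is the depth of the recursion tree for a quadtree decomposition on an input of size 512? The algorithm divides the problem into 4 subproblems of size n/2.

For divide and conquer with division factor 2:

Problem sizes at each level:
Level 0: 512
Level 1: 256
Level 2: 128
Level 3: 64
Level 4: 32
Level 5: 16
Level 6: 8
Level 7: 4
Level 8: 2
Level 9: 1

The root is level 0 and the size-1 base case is level 9 (the tree spans levels 0 through 9, i.e. 10 levels counting the root), so the depth is the number of divisions: log_2(512) = 9

The recursion tree depth is log_2(512) = 9. At each level, the problem size is divided by 2, so it takes 9 divisions to reduce to a base case of size 1. The algorithm makes 4 recursive calls at each level.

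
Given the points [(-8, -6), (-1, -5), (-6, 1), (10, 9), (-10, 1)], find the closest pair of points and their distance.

Computing all pairwise distances among 5 points:

d((-8, -6), (-1, -5)) = 7.0711
d((-8, -6), (-6, 1)) = 7.2801
d((-8, -6), (10, 9)) = 23.4307
d((-8, -6), (-10, 1)) = 7.2801
d((-1, -5), (-6, 1)) = 7.8102
d((-1, -5), (10, 9)) = 17.8045
d((-1, -5), (-10, 1)) = 10.8167
d((-6, 1), (10, 9)) = 17.8885
d((-6, 1), (-10, 1)) = 4.0 <-- minimum
d((10, 9), (-10, 1)) = 21.5407

Closest pair: (-6, 1) and (-10, 1) with distance 4.0

The closest pair is (-6, 1) and (-10, 1) with Euclidean distance 4.0. For 5 points, brute-force pairwise comparison is shown above. For large n, the divide-and-conquer algorithm (sort by x, recurse on halves, check the dividing strip) achieves O(n log n).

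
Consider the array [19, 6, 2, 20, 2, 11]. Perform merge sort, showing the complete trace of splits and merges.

Merge sort trace:

Split: [19, 6, 2, 20, 2, 11] -> [19, 6, 2] and [20, 2, 11]
  Split: [19, 6, 2] -> [19] and [6, 2]
    Split: [6, 2] -> [6] and [2]
    Merge: [6] + [2] -> [2, 6]
  Merge: [19] + [2, 6] -> [2, 6, 19]
  Split: [20, 2, 11] -> [20] and [2, 11]
    Split: [2, 11] -> [2] and [11]
    Merge: [2] + [11] -> [2, 11]
  Merge: [20] + [2, 11] -> [2, 11, 20]
Merge: [2, 6, 19] + [2, 11, 20] -> [2, 2, 6, 11, 19, 20]

Final sorted array: [2, 2, 6, 11, 19, 20]

The merge sort proceeds by recursively splitting the array and merging sorted halves.
After all merges, the sorted array is [2, 2, 6, 11, 19, 20].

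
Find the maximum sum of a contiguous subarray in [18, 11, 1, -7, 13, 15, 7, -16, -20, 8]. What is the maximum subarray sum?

Using Kadane's algorithm on [18, 11, 1, -7, 13, 15, 7, -16, -20, 8]:

Scanning through the array:
Position 1 (value 11): max_ending_here = 29, max_so_far = 29
Position 2 (value 1): max_ending_here = 30, max_so_far = 30
Position 3 (value -7): max_ending_here = 23, max_so_far = 30
Position 4 (value 13): max_ending_here = 36, max_so_far = 36
Position 5 (value 15): max_ending_here = 51, max_so_far = 51
Position 6 (value 7): max_ending_here = 58, max_so_far = 58
Position 7 (value -16): max_ending_here = 42, max_so_far = 58
Position 8 (value -20): max_ending_here = 22, max_so_far = 58
Position 9 (value 8): max_ending_here = 30, max_so_far = 58

Maximum subarray: [18, 11, 1, -7, 13, 15, 7]
Maximum sum: 58

The maximum subarray is [18, 11, 1, -7, 13, 15, 7] with sum 58. This subarray runs from index 0 to index 6.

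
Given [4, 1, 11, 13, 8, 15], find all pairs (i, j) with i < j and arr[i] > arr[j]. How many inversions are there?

Finding inversions in [4, 1, 11, 13, 8, 15]:

(0, 1): arr[0]=4 > arr[1]=1
(2, 4): arr[2]=11 > arr[4]=8
(3, 4): arr[3]=13 > arr[4]=8

Total inversions: 3

The array has 3 inversion(s): (0,1), (2,4), (3,4). Each pair (i,j) satisfies i < j and arr[i] > arr[j].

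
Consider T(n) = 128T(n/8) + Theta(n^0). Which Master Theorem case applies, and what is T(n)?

Master Theorem for T(n) = 128T(n/8) + O(n^0):

a = 128, b = 8, c = 0
log_b(a) = log_8(128) = 2.3333

Case 1: c = 0 < log_8(128) = 2.3333
T(n) = O(n^(log_8 128))

For T(n) = 128T(n/8) + O(n^0): log_8(128) = 2.3333. This is Case 1 of the Master Theorem (c < log_b(a), work dominated by leaves), giving O(n^(log_8 128)).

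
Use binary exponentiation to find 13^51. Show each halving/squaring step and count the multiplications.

Computing 13^51 by squaring (build up from 13^1; each line after the first costs one multiplication):

13^1 = 13
13^2 = (13^1)^2 = 13^2 = 169
13^3 = 13 * 13^2 = 13 * 169 = 2197
13^6 = (13^3)^2 = 2197^2 = 4826809
13^12 = (13^6)^2 = 4826809^2 = 23298085122481
13^24 = (13^12)^2 = 23298085122481^2 = 542800770374370512771595361
13^25 = 13 * 13^24 = 13 * 542800770374370512771595361 = 7056410014866816666030739693
13^50 = (13^25)^2 = 7056410014866816666030739693^2 = 49792922297912707801714181535533618316401192004725734249
13^51 = 13 * 13^50 = 13 * 49792922297912707801714181535533618316401192004725734249 = 647307989872865201422284359961937038113215496061434545237

Result: 647307989872865201422284359961937038113215496061434545237
Multiplications needed: 8 (8 lines after 13^1)

13^51 = 647307989872865201422284359961937038113215496061434545237. Using exponentiation by squaring, this requires 8 multiplications. The key idea: if the exponent is even, square the half-power; if odd, multiply by the base once.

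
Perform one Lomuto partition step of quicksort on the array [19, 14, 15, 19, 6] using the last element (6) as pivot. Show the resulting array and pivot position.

Lomuto partition with pivot = 6:

Initial array: [19, 14, 15, 19, 6]

arr[0]=19 > 6: no swap
arr[1]=14 > 6: no swap
arr[2]=15 > 6: no swap
arr[3]=19 > 6: no swap

Place pivot at position 0: [6, 14, 15, 19, 19]
Pivot position: 0

After partitioning with pivot 6, the array becomes [6, 14, 15, 19, 19]. The pivot is placed at index 0. All elements to the left of the pivot are <= 6, and all elements to the right are > 6.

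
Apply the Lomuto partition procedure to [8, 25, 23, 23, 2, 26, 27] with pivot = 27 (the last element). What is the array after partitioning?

Lomuto partition with pivot = 27:

Initial array: [8, 25, 23, 23, 2, 26, 27]

arr[0]=8 <= 27: swap with position 0, array becomes [8, 25, 23, 23, 2, 26, 27]
arr[1]=25 <= 27: swap with position 1, array becomes [8, 25, 23, 23, 2, 26, 27]
arr[2]=23 <= 27: swap with position 2, array becomes [8, 25, 23, 23, 2, 26, 27]
arr[3]=23 <= 27: swap with position 3, array becomes [8, 25, 23, 23, 2, 26, 27]
arr[4]=2 <= 27: swap with position 4, array becomes [8, 25, 23, 23, 2, 26, 27]
arr[5]=26 <= 27: swap with position 5, array becomes [8, 25, 23, 23, 2, 26, 27]

Place pivot at position 6: [8, 25, 23, 23, 2, 26, 27]
Pivot position: 6

After partitioning with pivot 27, the array becomes [8, 25, 23, 23, 2, 26, 27]. The pivot is placed at index 6. All elements to the left of the pivot are <= 27, and all elements to the right are > 27.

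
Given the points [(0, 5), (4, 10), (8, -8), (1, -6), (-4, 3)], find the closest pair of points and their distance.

Computing all pairwise distances among 5 points:

d((0, 5), (4, 10)) = 6.4031
d((0, 5), (8, -8)) = 15.2643
d((0, 5), (1, -6)) = 11.0454
d((0, 5), (-4, 3)) = 4.4721 <-- minimum
d((4, 10), (8, -8)) = 18.4391
d((4, 10), (1, -6)) = 16.2788
d((4, 10), (-4, 3)) = 10.6301
d((8, -8), (1, -6)) = 7.2801
d((8, -8), (-4, 3)) = 16.2788
d((1, -6), (-4, 3)) = 10.2956

Closest pair: (0, 5) and (-4, 3) with distance 4.4721

The closest pair is (0, 5) and (-4, 3) with Euclidean distance 4.4721. For 5 points, brute-force pairwise comparison is shown above. For large n, the divide-and-conquer algorithm (sort by x, recurse on halves, check the dividing strip) achieves O(n log n).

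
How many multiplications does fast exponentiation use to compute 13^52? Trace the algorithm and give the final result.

Computing 13^52 by squaring (build up from 13^1; each line after the first costs one multiplication):

13^1 = 13
13^2 = (13^1)^2 = 13^2 = 169
13^3 = 13 * 13^2 = 13 * 169 = 2197
13^6 = (13^3)^2 = 2197^2 = 4826809
13^12 = (13^6)^2 = 4826809^2 = 23298085122481
13^13 = 13 * 13^12 = 13 * 23298085122481 = 302875106592253
13^26 = (13^13)^2 = 302875106592253^2 = 91733330193268616658399616009
13^52 = (13^26)^2 = 91733330193268616658399616009^2 = 8415003868347247618489696679505181495471801448798649088081

Result: 8415003868347247618489696679505181495471801448798649088081
Multiplications needed: 7 (7 lines after 13^1)

13^52 = 8415003868347247618489696679505181495471801448798649088081. Using exponentiation by squaring, this requires 7 multiplications. The key idea: if the exponent is even, square the half-power; if odd, multiply by the base once.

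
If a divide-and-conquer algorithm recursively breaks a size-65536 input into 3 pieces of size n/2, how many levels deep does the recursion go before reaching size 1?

For divide and conquer with division factor 2:

Problem sizes at each level:
Level 0: 65536
Level 1: 32768
Level 2: 16384
Level 3: 8192
Level 4: 4096
Level 5: 2048
Level 6: 1024
Level 7: 512
Level 8: 256
Level 9: 128
Level 10: 64
Level 11: 32
Level 12: 16
Level 13: 8
Level 14: 4
Level 15: 2
Level 16: 1

The root is level 0 and the size-1 base case is level 16 (the tree spans levels 0 through 16, i.e. 17 levels counting the root), so the depth is the number of divisions: log_2(65536) = 16

The recursion tree depth is log_2(65536) = 16. At each level, the problem size is divided by 2, so it takes 16 divisions to reduce to a base case of size 1. The algorithm makes 3 recursive calls at each level.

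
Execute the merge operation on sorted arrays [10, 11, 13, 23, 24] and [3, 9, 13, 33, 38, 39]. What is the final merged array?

Merging process:

Compare 10 vs 3: take 3 from right. Merged: [3]
Compare 10 vs 9: take 9 from right. Merged: [3, 9]
Compare 10 vs 13: take 10 from left. Merged: [3, 9, 10]
Compare 11 vs 13: take 11 from left. Merged: [3, 9, 10, 11]
Compare 13 vs 13: take 13 from left. Merged: [3, 9, 10, 11, 13]
Compare 23 vs 13: take 13 from right. Merged: [3, 9, 10, 11, 13, 13]
Compare 23 vs 33: take 23 from left. Merged: [3, 9, 10, 11, 13, 13, 23]
Compare 24 vs 33: take 24 from left. Merged: [3, 9, 10, 11, 13, 13, 23, 24]
Append remaining from right: [33, 38, 39]. Merged: [3, 9, 10, 11, 13, 13, 23, 24, 33, 38, 39]

Final merged array: [3, 9, 10, 11, 13, 13, 23, 24, 33, 38, 39]
Total comparisons: 8

The merged array is [3, 9, 10, 11, 13, 13, 23, 24, 33, 38, 39], requiring 8 comparisons. The merge step runs in O(n) time where n is the total number of elements.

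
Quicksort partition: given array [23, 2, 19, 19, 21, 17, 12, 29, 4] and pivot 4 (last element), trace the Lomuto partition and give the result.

Lomuto partition with pivot = 4:

Initial array: [23, 2, 19, 19, 21, 17, 12, 29, 4]

arr[0]=23 > 4: no swap
arr[1]=2 <= 4: swap with position 0, array becomes [2, 23, 19, 19, 21, 17, 12, 29, 4]
arr[2]=19 > 4: no swap
arr[3]=19 > 4: no swap
arr[4]=21 > 4: no swap
arr[5]=17 > 4: no swap
arr[6]=12 > 4: no swap
arr[7]=29 > 4: no swap

Place pivot at position 1: [2, 4, 19, 19, 21, 17, 12, 29, 23]
Pivot position: 1

After partitioning with pivot 4, the array becomes [2, 4, 19, 19, 21, 17, 12, 29, 23]. The pivot is placed at index 1. All elements to the left of the pivot are <= 4, and all elements to the right are > 4.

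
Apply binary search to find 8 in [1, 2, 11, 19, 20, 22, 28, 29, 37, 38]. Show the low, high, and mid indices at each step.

Binary search for 8 in [1, 2, 11, 19, 20, 22, 28, 29, 37, 38]:

lo=0, hi=9, mid=4, arr[mid]=20 -> 20 > 8, search left half
lo=0, hi=3, mid=1, arr[mid]=2 -> 2 < 8, search right half
lo=2, hi=3, mid=2, arr[mid]=11 -> 11 > 8, search left half
lo=2 > hi=1, target 8 not found

Binary search determines that 8 is not in the array after 3 comparisons. The search space was exhausted without finding the target.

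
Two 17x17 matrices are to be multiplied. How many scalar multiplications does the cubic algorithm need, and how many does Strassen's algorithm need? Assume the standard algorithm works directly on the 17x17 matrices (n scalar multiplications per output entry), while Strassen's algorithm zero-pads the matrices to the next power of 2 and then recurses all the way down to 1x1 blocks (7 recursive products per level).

Matrix multiplication for 17x17 matrices:

Strassen's algorithm requires power-of-2 dimensions. Pad 17x17 to 32x32 (next power of 2).

Standard algorithm: 17^3 = 4913 multiplications
Strassen's algorithm: 7^(log2(32)) = 7^5 = 16807 multiplications
Difference: 4913 - 16807 = -11894 (Strassen uses MORE here due to padding overhead — for small or just-over-power-of-2 n, padding can outweigh the per-level savings)

Standard: 4913 multiplications (17^3). Strassen: 16807 multiplications (7^5, after padding to 32x32). Strassen reduces 8 recursive multiplications to 7 at each level.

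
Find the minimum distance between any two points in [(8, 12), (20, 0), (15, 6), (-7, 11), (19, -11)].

Computing all pairwise distances among 5 points:

d((8, 12), (20, 0)) = 16.9706
d((8, 12), (15, 6)) = 9.2195
d((8, 12), (-7, 11)) = 15.0333
d((8, 12), (19, -11)) = 25.4951
d((20, 0), (15, 6)) = 7.8102 <-- minimum
d((20, 0), (-7, 11)) = 29.1548
d((20, 0), (19, -11)) = 11.0454
d((15, 6), (-7, 11)) = 22.561
d((15, 6), (19, -11)) = 17.4642
d((-7, 11), (19, -11)) = 34.0588

Closest pair: (20, 0) and (15, 6) with distance 7.8102

The closest pair is (20, 0) and (15, 6) with Euclidean distance 7.8102. For 5 points, brute-force pairwise comparison is shown above. For large n, the divide-and-conquer algorithm (sort by x, recurse on halves, check the dividing strip) achieves O(n log n).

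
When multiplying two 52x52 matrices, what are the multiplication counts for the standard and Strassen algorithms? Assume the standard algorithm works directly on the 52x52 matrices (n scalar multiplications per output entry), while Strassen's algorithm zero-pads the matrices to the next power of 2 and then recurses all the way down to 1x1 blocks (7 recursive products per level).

Matrix multiplication for 52x52 matrices:

Strassen's algorithm requires power-of-2 dimensions. Pad 52x52 to 64x64 (next power of 2).

Standard algorithm: 52^3 = 140608 multiplications
Strassen's algorithm: 7^(log2(64)) = 7^6 = 117649 multiplications
Savings: 140608 - 117649 = 22959 multiplications

Standard: 140608 multiplications (52^3). Strassen: 117649 multiplications (7^6, after padding to 64x64). Strassen reduces 8 recursive multiplications to 7 at each level.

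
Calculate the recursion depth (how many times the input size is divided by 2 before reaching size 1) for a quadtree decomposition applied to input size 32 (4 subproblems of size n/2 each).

For divide and conquer with division factor 2:

Problem sizes at each level:
Level 0: 32
Level 1: 16
Level 2: 8
Level 3: 4
Level 4: 2
Level 5: 1

The root is level 0 and the size-1 base case is level 5 (the tree spans levels 0 through 5, i.e. 6 levels counting the root), so the depth is the number of divisions: log_2(32) = 5

The recursion tree depth is log_2(32) = 5. At each level, the problem size is divided by 2, so it takes 5 divisions to reduce to a base case of size 1. The algorithm makes 4 recursive calls at each level.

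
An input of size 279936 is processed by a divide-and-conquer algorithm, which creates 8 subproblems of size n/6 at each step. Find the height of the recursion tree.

For divide and conquer with division factor 6:

Problem sizes at each level:
Level 0: 279936
Level 1: 46656
Level 2: 7776
Level 3: 1296
Level 4: 216
Level 5: 36
Level 6: 6
Level 7: 1

The root is level 0 and the size-1 base case is level 7 (the tree spans levels 0 through 7, i.e. 8 levels counting the root), so the depth is the number of divisions: log_6(279936) = 7

The recursion tree depth is log_6(279936) = 7. At each level, the problem size is divided by 6, so it takes 7 divisions to reduce to a base case of size 1. The algorithm makes 8 recursive calls at each level.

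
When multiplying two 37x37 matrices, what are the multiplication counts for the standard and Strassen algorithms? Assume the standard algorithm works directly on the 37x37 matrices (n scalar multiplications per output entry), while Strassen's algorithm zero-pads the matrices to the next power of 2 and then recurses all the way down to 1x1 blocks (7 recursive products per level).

Matrix multiplication for 37x37 matrices:

Strassen's algorithm requires power-of-2 dimensions. Pad 37x37 to 64x64 (next power of 2).

Standard algorithm: 37^3 = 50653 multiplications
Strassen's algorithm: 7^(log2(64)) = 7^6 = 117649 multiplications
Difference: 50653 - 117649 = -66996 (Strassen uses MORE here due to padding overhead — for small or just-over-power-of-2 n, padding can outweigh the per-level savings)

Standard: 50653 multiplications (37^3). Strassen: 117649 multiplications (7^6, after padding to 64x64). Strassen reduces 8 recursive multiplications to 7 at each level.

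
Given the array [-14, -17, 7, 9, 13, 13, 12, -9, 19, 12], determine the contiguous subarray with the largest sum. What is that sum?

Using Kadane's algorithm on [-14, -17, 7, 9, 13, 13, 12, -9, 19, 12]:

Scanning through the array:
Position 1 (value -17): max_ending_here = -17, max_so_far = -14
Position 2 (value 7): max_ending_here = 7, max_so_far = 7
Position 3 (value 9): max_ending_here = 16, max_so_far = 16
Position 4 (value 13): max_ending_here = 29, max_so_far = 29
Position 5 (value 13): max_ending_here = 42, max_so_far = 42
Position 6 (value 12): max_ending_here = 54, max_so_far = 54
Position 7 (value -9): max_ending_here = 45, max_so_far = 54
Position 8 (value 19): max_ending_here = 64, max_so_far = 64
Position 9 (value 12): max_ending_here = 76, max_so_far = 76

Maximum subarray: [7, 9, 13, 13, 12, -9, 19, 12]
Maximum sum: 76

The maximum subarray is [7, 9, 13, 13, 12, -9, 19, 12] with sum 76. This subarray runs from index 2 to index 9.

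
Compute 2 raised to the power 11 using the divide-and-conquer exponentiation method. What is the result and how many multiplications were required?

Computing 2^11 by squaring (build up from 2^1; each line after the first costs one multiplication):

2^1 = 2
2^2 = (2^1)^2 = 2^2 = 4
2^4 = (2^2)^2 = 4^2 = 16
2^5 = 2 * 2^4 = 2 * 16 = 32
2^10 = (2^5)^2 = 32^2 = 1024
2^11 = 2 * 2^10 = 2 * 1024 = 2048

Result: 2048
Multiplications needed: 5 (5 lines after 2^1)

2^11 = 2048. Using exponentiation by squaring, this requires 5 multiplications. The key idea: if the exponent is even, square the half-power; if odd, multiply by the base once.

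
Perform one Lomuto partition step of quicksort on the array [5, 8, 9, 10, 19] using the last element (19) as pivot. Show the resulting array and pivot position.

Lomuto partition with pivot = 19:

Initial array: [5, 8, 9, 10, 19]

arr[0]=5 <= 19: swap with position 0, array becomes [5, 8, 9, 10, 19]
arr[1]=8 <= 19: swap with position 1, array becomes [5, 8, 9, 10, 19]
arr[2]=9 <= 19: swap with position 2, array becomes [5, 8, 9, 10, 19]
arr[3]=10 <= 19: swap with position 3, array becomes [5, 8, 9, 10, 19]

Place pivot at position 4: [5, 8, 9, 10, 19]
Pivot position: 4

After partitioning with pivot 19, the array becomes [5, 8, 9, 10, 19]. The pivot is placed at index 4. All elements to the left of the pivot are <= 19, and all elements to the right are > 19.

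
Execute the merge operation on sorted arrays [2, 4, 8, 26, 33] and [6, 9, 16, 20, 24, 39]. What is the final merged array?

Merging process:

Compare 2 vs 6: take 2 from left. Merged: [2]
Compare 4 vs 6: take 4 from left. Merged: [2, 4]
Compare 8 vs 6: take 6 from right. Merged: [2, 4, 6]
Compare 8 vs 9: take 8 from left. Merged: [2, 4, 6, 8]
Compare 26 vs 9: take 9 from right. Merged: [2, 4, 6, 8, 9]
Compare 26 vs 16: take 16 from right. Merged: [2, 4, 6, 8, 9, 16]
Compare 26 vs 20: take 20 from right. Merged: [2, 4, 6, 8, 9, 16, 20]
Compare 26 vs 24: take 24 from right. Merged: [2, 4, 6, 8, 9, 16, 20, 24]
Compare 26 vs 39: take 26 from left. Merged: [2, 4, 6, 8, 9, 16, 20, 24, 26]
Compare 33 vs 39: take 33 from left. Merged: [2, 4, 6, 8, 9, 16, 20, 24, 26, 33]
Append remaining from right: [39]. Merged: [2, 4, 6, 8, 9, 16, 20, 24, 26, 33, 39]

Final merged array: [2, 4, 6, 8, 9, 16, 20, 24, 26, 33, 39]
Total comparisons: 10

The merged array is [2, 4, 6, 8, 9, 16, 20, 24, 26, 33, 39], requiring 10 comparisons. The merge step runs in O(n) time where n is the total number of elements.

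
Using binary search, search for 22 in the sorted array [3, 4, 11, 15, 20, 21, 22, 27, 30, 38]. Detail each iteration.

Binary search for 22 in [3, 4, 11, 15, 20, 21, 22, 27, 30, 38]:

lo=0, hi=9, mid=4, arr[mid]=20 -> 20 < 22, search right half
lo=5, hi=9, mid=7, arr[mid]=27 -> 27 > 22, search left half
lo=5, hi=6, mid=5, arr[mid]=21 -> 21 < 22, search right half
lo=6, hi=6, mid=6, arr[mid]=22 -> Found target at index 6!

Binary search finds 22 at index 6 after 4 comparisons. The search repeatedly halves the search space by comparing with the middle element.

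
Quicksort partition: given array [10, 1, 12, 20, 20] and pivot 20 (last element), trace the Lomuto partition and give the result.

Lomuto partition with pivot = 20:

Initial array: [10, 1, 12, 20, 20]

arr[0]=10 <= 20: swap with position 0, array becomes [10, 1, 12, 20, 20]
arr[1]=1 <= 20: swap with position 1, array becomes [10, 1, 12, 20, 20]
arr[2]=12 <= 20: swap with position 2, array becomes [10, 1, 12, 20, 20]
arr[3]=20 <= 20: swap with position 3, array becomes [10, 1, 12, 20, 20]

Place pivot at position 4: [10, 1, 12, 20, 20]
Pivot position: 4

After partitioning with pivot 20, the array becomes [10, 1, 12, 20, 20]. The pivot is placed at index 4. All elements to the left of the pivot are <= 20, and all elements to the right are > 20.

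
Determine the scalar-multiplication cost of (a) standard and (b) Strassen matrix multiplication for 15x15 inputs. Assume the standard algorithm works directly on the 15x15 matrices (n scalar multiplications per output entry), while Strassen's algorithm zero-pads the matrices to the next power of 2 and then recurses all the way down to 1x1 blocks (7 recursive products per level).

Matrix multiplication for 15x15 matrices:

Strassen's algorithm requires power-of-2 dimensions. Pad 15x15 to 16x16 (next power of 2).

Standard algorithm: 15^3 = 3375 multiplications
Strassen's algorithm: 7^(log2(16)) = 7^4 = 2401 multiplications
Savings: 3375 - 2401 = 974 multiplications

Standard: 3375 multiplications (15^3). Strassen: 2401 multiplications (7^4, after padding to 16x16). Strassen reduces 8 recursive multiplications to 7 at each level.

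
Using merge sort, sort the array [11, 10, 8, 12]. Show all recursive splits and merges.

Merge sort trace:

Split: [11, 10, 8, 12] -> [11, 10] and [8, 12]
  Split: [11, 10] -> [11] and [10]
  Merge: [11] + [10] -> [10, 11]
  Split: [8, 12] -> [8] and [12]
  Merge: [8] + [12] -> [8, 12]
Merge: [10, 11] + [8, 12] -> [8, 10, 11, 12]

Final sorted array: [8, 10, 11, 12]

The merge sort proceeds by recursively splitting the array and merging sorted halves.
After all merges, the sorted array is [8, 10, 11, 12].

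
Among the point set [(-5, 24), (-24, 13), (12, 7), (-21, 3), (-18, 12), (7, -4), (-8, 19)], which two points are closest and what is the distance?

Computing all pairwise distances among 7 points:

d((-5, 24), (-24, 13)) = 21.9545
d((-5, 24), (12, 7)) = 24.0416
d((-5, 24), (-21, 3)) = 26.4008
d((-5, 24), (-18, 12)) = 17.6918
d((-5, 24), (7, -4)) = 30.4631
d((-5, 24), (-8, 19)) = 5.831 <-- minimum
d((-24, 13), (12, 7)) = 36.4966
d((-24, 13), (-21, 3)) = 10.4403
d((-24, 13), (-18, 12)) = 6.0828
d((-24, 13), (7, -4)) = 35.3553
d((-24, 13), (-8, 19)) = 17.088
d((12, 7), (-21, 3)) = 33.2415
d((12, 7), (-18, 12)) = 30.4138
d((12, 7), (7, -4)) = 12.083
d((12, 7), (-8, 19)) = 23.3238
d((-21, 3), (-18, 12)) = 9.4868
d((-21, 3), (7, -4)) = 28.8617
d((-21, 3), (-8, 19)) = 20.6155
d((-18, 12), (7, -4)) = 29.6816
d((-18, 12), (-8, 19)) = 12.2066
d((7, -4), (-8, 19)) = 27.4591

Closest pair: (-5, 24) and (-8, 19) with distance 5.831

The closest pair is (-5, 24) and (-8, 19) with Euclidean distance 5.831. For 7 points, brute-force pairwise comparison is shown above. For large n, the divide-and-conquer algorithm (sort by x, recurse on halves, check the dividing strip) achieves O(n log n).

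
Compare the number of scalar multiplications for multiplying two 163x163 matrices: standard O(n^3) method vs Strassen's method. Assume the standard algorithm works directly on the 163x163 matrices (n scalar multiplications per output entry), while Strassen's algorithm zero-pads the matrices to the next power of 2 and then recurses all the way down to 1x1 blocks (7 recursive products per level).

Matrix multiplication for 163x163 matrices:

Strassen's algorithm requires power-of-2 dimensions. Pad 163x163 to 256x256 (next power of 2).

Standard algorithm: 163^3 = 4330747 multiplications
Strassen's algorithm: 7^(log2(256)) = 7^8 = 5764801 multiplications
Difference: 4330747 - 5764801 = -1434054 (Strassen uses MORE here due to padding overhead — for small or just-over-power-of-2 n, padding can outweigh the per-level savings)

Standard: 4330747 multiplications (163^3). Strassen: 5764801 multiplications (7^8, after padding to 256x256). Strassen reduces 8 recursive multiplications to 7 at each level.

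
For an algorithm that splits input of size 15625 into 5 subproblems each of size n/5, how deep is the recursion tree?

For divide and conquer with division factor 5:

Problem sizes at each level:
Level 0: 15625
Level 1: 3125
Level 2: 625
Level 3: 125
Level 4: 25
Level 5: 5
Level 6: 1

The root is level 0 and the size-1 base case is level 6 (the tree spans levels 0 through 6, i.e. 7 levels counting the root), so the depth is the number of divisions: log_5(15625) = 6

The recursion tree depth is log_5(15625) = 6. At each level, the problem size is divided by 5, so it takes 6 divisions to reduce to a base case of size 1. The algorithm makes 5 recursive calls at each level.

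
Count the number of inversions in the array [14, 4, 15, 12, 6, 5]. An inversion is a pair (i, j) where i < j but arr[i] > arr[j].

Finding inversions in [14, 4, 15, 12, 6, 5]:

(0, 1): arr[0]=14 > arr[1]=4
(0, 3): arr[0]=14 > arr[3]=12
(0, 4): arr[0]=14 > arr[4]=6
(0, 5): arr[0]=14 > arr[5]=5
(2, 3): arr[2]=15 > arr[3]=12
(2, 4): arr[2]=15 > arr[4]=6
(2, 5): arr[2]=15 > arr[5]=5
(3, 4): arr[3]=12 > arr[4]=6
(3, 5): arr[3]=12 > arr[5]=5
(4, 5): arr[4]=6 > arr[5]=5

Total inversions: 10

The array has 10 inversion(s): (0,1), (0,3), (0,4), (0,5), (2,3), (2,4), (2,5), (3,4), (3,5), (4,5). Each pair (i,j) satisfies i < j and arr[i] > arr[j].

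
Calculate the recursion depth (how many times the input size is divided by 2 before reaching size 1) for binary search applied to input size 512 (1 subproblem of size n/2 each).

For divide and conquer with division factor 2:

Problem sizes at each level:
Level 0: 512
Level 1: 256
Level 2: 128
Level 3: 64
Level 4: 32
Level 5: 16
Level 6: 8
Level 7: 4
Level 8: 2
Level 9: 1

The root is level 0 and the size-1 base case is level 9 (the tree spans levels 0 through 9, i.e. 10 levels counting the root), so the depth is the number of divisions: log_2(512) = 9

The recursion tree depth is log_2(512) = 9. At each level, the problem size is divided by 2, so it takes 9 divisions to reduce to a base case of size 1. The algorithm makes 1 recursive call at each level.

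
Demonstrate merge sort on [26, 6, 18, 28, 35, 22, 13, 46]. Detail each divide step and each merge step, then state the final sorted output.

Merge sort trace:

Split: [26, 6, 18, 28, 35, 22, 13, 46] -> [26, 6, 18, 28] and [35, 22, 13, 46]
  Split: [26, 6, 18, 28] -> [26, 6] and [18, 28]
    Split: [26, 6] -> [26] and [6]
    Merge: [26] + [6] -> [6, 26]
    Split: [18, 28] -> [18] and [28]
    Merge: [18] + [28] -> [18, 28]
  Merge: [6, 26] + [18, 28] -> [6, 18, 26, 28]
  Split: [35, 22, 13, 46] -> [35, 22] and [13, 46]
    Split: [35, 22] -> [35] and [22]
    Merge: [35] + [22] -> [22, 35]
    Split: [13, 46] -> [13] and [46]
    Merge: [13] + [46] -> [13, 46]
  Merge: [22, 35] + [13, 46] -> [13, 22, 35, 46]
Merge: [6, 18, 26, 28] + [13, 22, 35, 46] -> [6, 13, 18, 22, 26, 28, 35, 46]

Final sorted array: [6, 13, 18, 22, 26, 28, 35, 46]

The merge sort proceeds by recursively splitting the array and merging sorted halves.
After all merges, the sorted array is [6, 13, 18, 22, 26, 28, 35, 46].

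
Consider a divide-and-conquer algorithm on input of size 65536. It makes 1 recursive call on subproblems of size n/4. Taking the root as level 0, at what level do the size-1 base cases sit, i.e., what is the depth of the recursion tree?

For divide and conquer with division factor 4:

Problem sizes at each level:
Level 0: 65536
Level 1: 16384
Level 2: 4096
Level 3: 1024
Level 4: 256
Level 5: 64
Level 6: 16
Level 7: 4
Level 8: 1

The root is level 0 and the size-1 base case is level 8 (the tree spans levels 0 through 8, i.e. 9 levels counting the root), so the depth is the number of divisions: log_4(65536) = 8

The recursion tree depth is log_4(65536) = 8. At each level, the problem size is divided by 4, so it takes 8 divisions to reduce to a base case of size 1. The algorithm makes 1 recursive call at each level.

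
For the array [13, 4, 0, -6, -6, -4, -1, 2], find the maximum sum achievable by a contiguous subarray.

Using Kadane's algorithm on [13, 4, 0, -6, -6, -4, -1, 2]:

Scanning through the array:
Position 1 (value 4): max_ending_here = 17, max_so_far = 17
Position 2 (value 0): max_ending_here = 17, max_so_far = 17
Position 3 (value -6): max_ending_here = 11, max_so_far = 17
Position 4 (value -6): max_ending_here = 5, max_so_far = 17
Position 5 (value -4): max_ending_here = 1, max_so_far = 17
Position 6 (value -1): max_ending_here = 0, max_so_far = 17
Position 7 (value 2): max_ending_here = 2, max_so_far = 17

Maximum subarray: [13, 4]
Maximum sum: 17

The maximum subarray is [13, 4] with sum 17. This subarray runs from index 0 to index 1.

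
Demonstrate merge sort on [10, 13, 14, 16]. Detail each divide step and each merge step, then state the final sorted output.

Merge sort trace:

Split: [10, 13, 14, 16] -> [10, 13] and [14, 16]
  Split: [10, 13] -> [10] and [13]
  Merge: [10] + [13] -> [10, 13]
  Split: [14, 16] -> [14] and [16]
  Merge: [14] + [16] -> [14, 16]
Merge: [10, 13] + [14, 16] -> [10, 13, 14, 16]

Final sorted array: [10, 13, 14, 16]

The merge sort proceeds by recursively splitting the array and merging sorted halves.
After all merges, the sorted array is [10, 13, 14, 16].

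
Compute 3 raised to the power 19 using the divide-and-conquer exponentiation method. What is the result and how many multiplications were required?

Computing 3^19 by squaring (build up from 3^1; each line after the first costs one multiplication):

3^1 = 3
3^2 = (3^1)^2 = 3^2 = 9
3^4 = (3^2)^2 = 9^2 = 81
3^8 = (3^4)^2 = 81^2 = 6561
3^9 = 3 * 3^8 = 3 * 6561 = 19683
3^18 = (3^9)^2 = 19683^2 = 387420489
3^19 = 3 * 3^18 = 3 * 387420489 = 1162261467

Result: 1162261467
Multiplications needed: 6 (6 lines after 3^1)

3^19 = 1162261467. Using exponentiation by squaring, this requires 6 multiplications. The key idea: if the exponent is even, square the half-power; if odd, multiply by the base once.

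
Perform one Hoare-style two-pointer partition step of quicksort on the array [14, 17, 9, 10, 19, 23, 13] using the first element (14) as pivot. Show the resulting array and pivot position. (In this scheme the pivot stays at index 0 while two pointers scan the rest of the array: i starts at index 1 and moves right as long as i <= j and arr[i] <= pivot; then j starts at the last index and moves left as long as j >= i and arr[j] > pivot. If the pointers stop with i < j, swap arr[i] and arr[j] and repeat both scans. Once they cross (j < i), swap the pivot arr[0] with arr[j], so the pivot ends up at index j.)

Hoare-style two-pointer partition with pivot = 14:

Initial array: [14, 17, 9, 10, 19, 23, 13]

Pointers start at i = 1, j = 6.
i stops at index 1 (arr[1]=17 > 14), j stops at index 6 (arr[6]=13 <= 14): swap arr[1] and arr[6], array becomes [14, 13, 9, 10, 19, 23, 17]
i ends at 4, j ends at 3: the pointers have crossed (j < i), so scanning stops.

Swap pivot arr[0] with arr[3] to place pivot at position 3: [10, 13, 9, 14, 19, 23, 17]
Pivot position: 3

After partitioning with pivot 14, the array becomes [10, 13, 9, 14, 19, 23, 17]. The pivot is placed at index 3. All elements to the left of the pivot are <= 14, and all elements to the right are > 14.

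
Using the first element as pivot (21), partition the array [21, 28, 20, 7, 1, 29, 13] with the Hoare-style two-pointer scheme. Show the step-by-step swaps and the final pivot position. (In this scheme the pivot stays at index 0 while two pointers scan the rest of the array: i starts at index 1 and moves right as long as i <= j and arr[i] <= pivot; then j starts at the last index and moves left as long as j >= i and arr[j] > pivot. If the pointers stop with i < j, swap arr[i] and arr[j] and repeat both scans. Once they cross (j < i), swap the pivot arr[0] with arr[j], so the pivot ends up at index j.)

Hoare-style two-pointer partition with pivot = 21:

Initial array: [21, 28, 20, 7, 1, 29, 13]

Pointers start at i = 1, j = 6.
i stops at index 1 (arr[1]=28 > 21), j stops at index 6 (arr[6]=13 <= 21): swap arr[1] and arr[6], array becomes [21, 13, 20, 7, 1, 29, 28]
i ends at 5, j ends at 4: the pointers have crossed (j < i), so scanning stops.

Swap pivot arr[0] with arr[4] to place pivot at position 4: [1, 13, 20, 7, 21, 29, 28]
Pivot position: 4

After partitioning with pivot 21, the array becomes [1, 13, 20, 7, 21, 29, 28]. The pivot is placed at index 4. All elements to the left of the pivot are <= 21, and all elements to the right are > 21.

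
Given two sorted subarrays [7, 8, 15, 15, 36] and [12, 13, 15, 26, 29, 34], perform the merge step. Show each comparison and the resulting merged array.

Merging process:

Compare 7 vs 12: take 7 from left. Merged: [7]
Compare 8 vs 12: take 8 from left. Merged: [7, 8]
Compare 15 vs 12: take 12 from right. Merged: [7, 8, 12]
Compare 15 vs 13: take 13 from right. Merged: [7, 8, 12, 13]
Compare 15 vs 15: take 15 from left. Merged: [7, 8, 12, 13, 15]
Compare 15 vs 15: take 15 from left. Merged: [7, 8, 12, 13, 15, 15]
Compare 36 vs 15: take 15 from right. Merged: [7, 8, 12, 13, 15, 15, 15]
Compare 36 vs 26: take 26 from right. Merged: [7, 8, 12, 13, 15, 15, 15, 26]
Compare 36 vs 29: take 29 from right. Merged: [7, 8, 12, 13, 15, 15, 15, 26, 29]
Compare 36 vs 34: take 34 from right. Merged: [7, 8, 12, 13, 15, 15, 15, 26, 29, 34]
Append remaining from left: [36]. Merged: [7, 8, 12, 13, 15, 15, 15, 26, 29, 34, 36]

Final merged array: [7, 8, 12, 13, 15, 15, 15, 26, 29, 34, 36]
Total comparisons: 10

The merged array is [7, 8, 12, 13, 15, 15, 15, 26, 29, 34, 36], requiring 10 comparisons. The merge step runs in O(n) time where n is the total number of elements.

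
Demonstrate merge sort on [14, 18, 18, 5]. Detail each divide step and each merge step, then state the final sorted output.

Merge sort trace:

Split: [14, 18, 18, 5] -> [14, 18] and [18, 5]
  Split: [14, 18] -> [14] and [18]
  Merge: [14] + [18] -> [14, 18]
  Split: [18, 5] -> [18] and [5]
  Merge: [18] + [5] -> [5, 18]
Merge: [14, 18] + [5, 18] -> [5, 14, 18, 18]

Final sorted array: [5, 14, 18, 18]

The merge sort proceeds by recursively splitting the array and merging sorted halves.
After all merges, the sorted array is [5, 14, 18, 18].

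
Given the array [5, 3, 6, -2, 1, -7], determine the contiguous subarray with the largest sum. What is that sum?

Using Kadane's algorithm on [5, 3, 6, -2, 1, -7]:

Scanning through the array:
Position 1 (value 3): max_ending_here = 8, max_so_far = 8
Position 2 (value 6): max_ending_here = 14, max_so_far = 14
Position 3 (value -2): max_ending_here = 12, max_so_far = 14
Position 4 (value 1): max_ending_here = 13, max_so_far = 14
Position 5 (value -7): max_ending_here = 6, max_so_far = 14

Maximum subarray: [5, 3, 6]
Maximum sum: 14

The maximum subarray is [5, 3, 6] with sum 14. This subarray runs from index 0 to index 2.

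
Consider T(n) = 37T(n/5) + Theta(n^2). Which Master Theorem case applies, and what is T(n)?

Master Theorem for T(n) = 37T(n/5) + O(n^2):

a = 37, b = 5, c = 2
log_b(a) = log_5(37) = 2.2436

Case 1: c = 2 < log_5(37) = 2.2436
T(n) = O(n^(log_5 37))

For T(n) = 37T(n/5) + O(n^2): log_5(37) = 2.2436. This is Case 1 of the Master Theorem (c < log_b(a), work dominated by leaves), giving O(n^(log_5 37)).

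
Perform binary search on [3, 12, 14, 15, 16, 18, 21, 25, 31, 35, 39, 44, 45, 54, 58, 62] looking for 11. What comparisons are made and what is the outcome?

Binary search for 11 in [3, 12, 14, 15, 16, 18, 21, 25, 31, 35, 39, 44, 45, 54, 58, 62]:

lo=0, hi=15, mid=7, arr[mid]=25 -> 25 > 11, search left half
lo=0, hi=6, mid=3, arr[mid]=15 -> 15 > 11, search left half
lo=0, hi=2, mid=1, arr[mid]=12 -> 12 > 11, search left half
lo=0, hi=0, mid=0, arr[mid]=3 -> 3 < 11, search right half
lo=1 > hi=0, target 11 not found

Binary search determines that 11 is not in the array after 4 comparisons. The search space was exhausted without finding the target.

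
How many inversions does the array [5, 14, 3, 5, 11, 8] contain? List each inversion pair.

Finding inversions in [5, 14, 3, 5, 11, 8]:

(0, 2): arr[0]=5 > arr[2]=3
(1, 2): arr[1]=14 > arr[2]=3
(1, 3): arr[1]=14 > arr[3]=5
(1, 4): arr[1]=14 > arr[4]=11
(1, 5): arr[1]=14 > arr[5]=8
(4, 5): arr[4]=11 > arr[5]=8

Total inversions: 6

The array has 6 inversion(s): (0,2), (1,2), (1,3), (1,4), (1,5), (4,5). Each pair (i,j) satisfies i < j and arr[i] > arr[j].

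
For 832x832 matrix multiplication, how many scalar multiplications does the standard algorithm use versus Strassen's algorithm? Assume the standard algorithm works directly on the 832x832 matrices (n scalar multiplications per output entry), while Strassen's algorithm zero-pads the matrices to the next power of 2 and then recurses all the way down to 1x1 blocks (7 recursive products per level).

Matrix multiplication for 832x832 matrices:

Strassen's algorithm requires power-of-2 dimensions. Pad 832x832 to 1024x1024 (next power of 2).

Standard algorithm: 832^3 = 575930368 multiplications
Strassen's algorithm: 7^(log2(1024)) = 7^10 = 282475249 multiplications
Savings: 575930368 - 282475249 = 293455119 multiplications

Standard: 575930368 multiplications (832^3). Strassen: 282475249 multiplications (7^10, after padding to 1024x1024). Strassen reduces 8 recursive multiplications to 7 at each level.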